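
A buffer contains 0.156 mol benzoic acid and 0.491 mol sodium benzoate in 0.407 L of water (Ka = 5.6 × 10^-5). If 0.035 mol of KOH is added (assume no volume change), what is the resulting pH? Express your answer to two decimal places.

pH = 4.89

After neutralization: n(C6H5COOH) = 0.121 mol, n(C6H5COO-) = 0.526 mol.
pKa = −log(5.6 × 10^-5) = 4.252
Henderson–Hasselbalch with mole ratio 0.526/0.121: pH = 4.252 + (+0.638)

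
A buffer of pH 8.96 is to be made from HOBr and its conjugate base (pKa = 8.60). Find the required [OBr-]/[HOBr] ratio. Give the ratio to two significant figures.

ratio = 2.3

pH = pKa + log(r) ⇒ log(r) = 8.96 − 8.60 = +0.36
r = [OBr-]/[HOBr] = 10^(+0.36) = 2.29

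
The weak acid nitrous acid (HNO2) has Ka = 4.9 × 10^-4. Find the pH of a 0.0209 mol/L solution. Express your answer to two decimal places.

pH = 2.53

HNO2 ⇌ NO2- + H+
Let x = [H+] at equilibrium. Ka = x²/(0.0209 − x).
Here C₀/Ka ≈ 42.7, so the small-x approximation fails. Use the quadratic:
x = (−Ka + √(Ka² + 4·Ka·C₀))/2 = 2.96 × 10^-3 M
pH = −log[H+] = −log(2.96 × 10^-3) = 2.53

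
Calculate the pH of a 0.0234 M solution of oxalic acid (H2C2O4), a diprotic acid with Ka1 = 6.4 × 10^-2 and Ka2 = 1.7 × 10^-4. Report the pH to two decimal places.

pH = 1.74

Since Ka1 ≫ Ka2, the first ionization dominates [H+].
Ka1 = x²/(0.0234 − x) = 6.4 × 10^-2
Solving the quadratic: x = (−Ka1 + √(Ka1² + 4·Ka1·C₀))/2 = 1.82 × 10^-2 M
pH = −log(1.82 × 10^-2) = 1.74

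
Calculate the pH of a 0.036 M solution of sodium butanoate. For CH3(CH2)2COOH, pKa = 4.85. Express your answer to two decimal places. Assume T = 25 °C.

CH3(CH2)2COO- is the conjugate base of the weak acid CH3(CH2)2COOH.
Ka = 10^(−4.85) = 1.41 × 10^-5
Kb = Kw/Ka = 1.0×10^-14 / 1.41 × 10^-5 = 7.09 × 10^-10
Let x = [OH-] at equilibrium. Kb = x²/(0.036 − x).
Neglecting x in the denominator: x = √(7.09 × 10^-10 × 0.036) = 5.05 × 10^-6 M
Check: 0.014% ionized — well under 5%, approximation valid.
pOH = −log(5.05 × 10^-6) = 5.30; pH = 14.00 − 5.30 = 8.70

pH = 8.70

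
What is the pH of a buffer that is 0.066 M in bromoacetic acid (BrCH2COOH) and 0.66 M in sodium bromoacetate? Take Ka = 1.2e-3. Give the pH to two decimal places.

pH = 3.92

pKa = −log(1.2 × 10^-3) = 2.921
pH = pKa + log([A⁻]/[HA]) = 2.921 + log(0.66/0.066)
pH = 2.921 + (+1.000) = 3.92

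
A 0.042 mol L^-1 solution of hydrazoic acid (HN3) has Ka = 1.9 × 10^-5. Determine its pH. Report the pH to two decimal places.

HN3 ⇌ N3- + H+
Let x = [H+] at equilibrium. Ka = x²/(0.042 − x).
Since Ka ≪ C₀, x ≈ √(Ka·C₀) = 8.93 × 10^-4 M.
pH = −log[H+] = −log(8.93 × 10^-4) = 3.05

pH = 3.05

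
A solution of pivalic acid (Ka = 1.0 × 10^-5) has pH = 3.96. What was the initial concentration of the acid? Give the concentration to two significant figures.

C₀ = 1.3 × 10^-3 M

[H+] = 10^(-3.96) = 1.10 × 10^-4 M = x
Ka = x²/(C₀ − x) ⇒ C₀ = x + x²/Ka
C₀ = 1.10 × 10^-4 + (1.10 × 10^-4)²/(1.0 × 10^-5) = 1.32 × 10^-3 M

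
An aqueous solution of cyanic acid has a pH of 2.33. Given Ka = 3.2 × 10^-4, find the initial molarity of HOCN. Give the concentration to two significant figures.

[H+] = 10^(-2.33) = 4.68 × 10^-3 M = x
Ka = x²/(C₀ − x) ⇒ C₀ = x + x²/Ka
C₀ = 4.68 × 10^-3 + (4.68 × 10^-3)²/(3.2 × 10^-4) = 7.31 × 10^-2 M

C₀ = 7.3 × 10^-2 M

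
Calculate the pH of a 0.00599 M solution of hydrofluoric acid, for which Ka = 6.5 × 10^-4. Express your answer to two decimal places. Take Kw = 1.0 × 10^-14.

HF ⇌ F- + H+
Ka = [H+]²/(0.00599 − [H+]) = 6.5 × 10^-4
Here C₀/Ka ≈ 9.22, so the small-[H+] approximation fails. Use the quadratic:
[H+] = (−Ka + √(Ka² + 4·Ka·C₀))/2 = 1.67 × 10^-3 M
pH = −log[H+] = −log(1.67 × 10^-3) = 2.78

pH = 2.78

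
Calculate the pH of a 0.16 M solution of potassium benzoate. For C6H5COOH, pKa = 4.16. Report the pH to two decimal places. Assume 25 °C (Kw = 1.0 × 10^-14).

C6H5COO- is the conjugate base of the weak acid C6H5COOH.
Ka = 10^(−4.16) = 6.92 × 10^-5
Kb = Kw/Ka = 1.0×10^-14 / 6.92 × 10^-5 = 1.45 × 10^-10
From the ICE table, Kb = [OH-]²/(0.16 − [OH-]) = 1.45 × 10^-10.
Since Kb ≪ C₀, [OH-] ≈ √(Kb·C₀) = 4.82 × 10^-6 M.
pOH = 5.32, so pH = 14.00 − pOH = 8.68

pH = 8.68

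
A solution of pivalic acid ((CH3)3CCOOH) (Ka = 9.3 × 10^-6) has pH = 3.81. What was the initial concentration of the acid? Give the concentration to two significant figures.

[H+] = 10^(-3.81) = 1.55 × 10^-4 M = x
Ka = x²/(C₀ − x) ⇒ C₀ = x + x²/Ka
C₀ = 1.55 × 10^-4 + (1.55 × 10^-4)²/(9.3 × 10^-6) = 2.74 × 10^-3 M

C₀ = 2.7 × 10^-3 M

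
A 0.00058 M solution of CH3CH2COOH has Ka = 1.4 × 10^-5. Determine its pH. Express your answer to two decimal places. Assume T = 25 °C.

pH = 4.08

CH3CH2COOH ⇌ CH3CH2COO- + H+
Let x = [H+] at equilibrium. Ka = x²/(0.00058 − x).
Here C₀/Ka ≈ 41.4, so the small-x approximation fails. Use the quadratic:
x = [−1.4e-05 + √(1.4e-05² + 3.25e-08)]/2 = 8.34 × 10^-5 M
pH = −log(8.34 × 10^-5) = 4.08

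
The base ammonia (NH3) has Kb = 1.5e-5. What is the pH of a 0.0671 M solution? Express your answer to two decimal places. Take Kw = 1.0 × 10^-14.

pH = 11.00

NH3 + H2O ⇌ NH4+ + OH-
Kb = [OH-]²/(0.0671 − [OH-]) = 1.5 × 10^-5
Assume [OH-] ≪ 0.0671: [OH-] ≈ √(1.5 × 10^-5 × 0.0671) = 1.00 × 10^-3 M
pOH = −log(1.00 × 10^-3) = 3.00; pH = 14.00 − 3.00 = 11.00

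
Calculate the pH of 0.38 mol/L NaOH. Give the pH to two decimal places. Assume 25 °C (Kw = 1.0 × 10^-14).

NaOH is a strong base; [OH-] = 0.38 M.
pOH = -log(0.38) = 0.42
pH = 14.00 - 0.42 = 13.58

pH = 13.58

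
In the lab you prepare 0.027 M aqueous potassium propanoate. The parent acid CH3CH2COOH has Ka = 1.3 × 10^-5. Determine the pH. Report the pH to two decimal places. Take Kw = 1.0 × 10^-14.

pH = 8.66

CH3CH2COO- is the conjugate base of the weak acid CH3CH2COOH.
Kb = Kw/Ka = 1.0×10^-14 / 1.3 × 10^-5 = 7.69 × 10^-10
Kb = [OH-]²/(0.027 − [OH-]) = 7.69 × 10^-10
Assume [OH-] ≪ 0.027: [OH-] ≈ √(7.69 × 10^-10 × 0.027) = 4.56 × 10^-6 M
pOH = −log(4.56 × 10^-6) = 5.34; pH = 14.00 − 5.34 = 8.66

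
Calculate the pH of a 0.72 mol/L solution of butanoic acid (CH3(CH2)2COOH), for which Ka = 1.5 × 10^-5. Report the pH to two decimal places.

pH = 2.48

CH3(CH2)2COOH ⇌ CH3(CH2)2COO- + H+
Ka = [H+]²/(0.72 − [H+]) = 1.5 × 10^-5
Assume [H+] ≪ 0.72: [H+] ≈ √(1.5 × 10^-5 × 0.72) = 3.29 × 10^-3 M
Check: 0.46% ionized — well under 5%, approximation valid.
pH = −log[H+] = −log(3.29 × 10^-3) = 2.48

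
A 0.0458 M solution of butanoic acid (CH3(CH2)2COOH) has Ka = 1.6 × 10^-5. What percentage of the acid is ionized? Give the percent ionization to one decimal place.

1.9%

CH3(CH2)2COOH ⇌ CH3(CH2)2COO- + H+; let x = [H+] at equilibrium.
x ≈ √(Ka·C₀) = √(1.6 × 10^-5 × 0.0458) = 8.56 × 10^-4 M
Fraction ionized = 8.56 × 10^-4 / 0.0458 = 0.0187 → 1.9%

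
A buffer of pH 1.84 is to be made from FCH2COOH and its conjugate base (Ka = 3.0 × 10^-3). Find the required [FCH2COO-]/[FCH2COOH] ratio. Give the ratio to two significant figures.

ratio = 0.21

pKa = -log(3.0 × 10^-3) = 2.523
pH = pKa + log(r) ⇒ log(r) = 1.84 − 2.523 = -0.683
r = [FCH2COO-]/[FCH2COOH] = 10^(-0.683) = 0.207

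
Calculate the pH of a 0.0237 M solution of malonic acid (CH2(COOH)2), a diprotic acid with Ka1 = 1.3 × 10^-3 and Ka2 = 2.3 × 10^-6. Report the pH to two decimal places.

Ka1 ≫ Ka2, so treat the first dissociation as the only significant source of H+.
Ka1 = x²/(0.0237 − x) = 1.3 × 10^-3
Solving the quadratic: x = (−Ka1 + √(Ka1² + 4·Ka1·C₀))/2 = 4.94 × 10^-3 M
pH = −log(4.94 × 10^-3) = 2.31

pH = 2.31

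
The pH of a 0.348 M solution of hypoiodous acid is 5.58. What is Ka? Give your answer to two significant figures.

[H+] = 10^(-5.58) = 2.63 × 10^-6 M
At equilibrium [HA] = 0.348 − 2.63 × 10^-6 = 3.48 × 10^-1 M
Ka = [H+][A-]/[HA] = (2.63 × 10^-6)² / 3.48 × 10^-1 = 2.0 × 10^-11

Ka = 2.0 × 10^-11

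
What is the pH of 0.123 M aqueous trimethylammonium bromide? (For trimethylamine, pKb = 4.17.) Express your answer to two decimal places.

pH = 5.37

(CH3)3NH+ is the conjugate acid of the weak base (CH3)3N.
Kb = 10^(−4.17) = 6.76 × 10^-5
Ka = Kw/Kb = 1.0×10^-14 / 6.76 × 10^-5 = 1.48 × 10^-10
Ka = x²/(0.123 − x) = 1.48 × 10^-10
Neglecting x in the denominator: x = √(1.48 × 10^-10 × 0.123) = 4.27 × 10^-6 M
Check: 0.0035% ionized — well under 5%, approximation valid.
pH = −log[H+] = −log(4.27 × 10^-6) = 5.37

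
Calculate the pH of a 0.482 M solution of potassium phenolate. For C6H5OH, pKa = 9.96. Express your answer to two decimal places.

C6H5O- is the conjugate base of the weak acid C6H5OH.
Ka = 10^(−9.96) = 1.10 × 10^-10
Kb = Kw/Ka = 1.0×10^-14 / 1.10 × 10^-10 = 9.09 × 10^-5
Kb = x²/(0.482 − x) = 9.09 × 10^-5
Neglecting x in the denominator: x = √(9.09 × 10^-5 × 0.482) = 6.62 × 10^-3 M
(x/C₀ = 1.4% < 5%, so the approximation holds.)
pOH = 2.18, so pH = 14.00 − pOH = 11.82

pH = 11.82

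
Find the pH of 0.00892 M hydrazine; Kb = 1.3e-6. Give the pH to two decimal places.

N2H4 + H2O ⇌ N2H5+ + OH-
From the ICE table, Kb = x²/(0.00892 − x) = 1.3 × 10^-6.
Since Kb ≪ C₀, x ≈ √(Kb·C₀) = 1.08 × 10^-4 M.
(x/C₀ = 1.2% < 5%, so the approximation holds.)
pOH = 3.97, so pH = 14.00 − pOH = 10.03

pH = 10.03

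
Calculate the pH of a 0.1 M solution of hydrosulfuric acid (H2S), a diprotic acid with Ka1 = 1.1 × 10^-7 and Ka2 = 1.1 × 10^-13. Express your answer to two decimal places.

Ka1 ≫ Ka2, so treat the first dissociation as the only significant source of H+.
Ka1 = x²/(0.1 − x) = 1.1 × 10^-7
x ≈ √(1.1 × 10^-7 × 0.1) = 1.05 × 10^-4 M
pH = −log(1.05 × 10^-4) = 3.98

pH = 3.98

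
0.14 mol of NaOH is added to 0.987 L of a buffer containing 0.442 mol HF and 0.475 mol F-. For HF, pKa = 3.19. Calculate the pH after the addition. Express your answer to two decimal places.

After neutralization: n(HF) = 0.302 mol, n(F-) = 0.615 mol.
Henderson–Hasselbalch with mole ratio 0.615/0.302: pH = 3.19 + (+0.309)

pH = 3.50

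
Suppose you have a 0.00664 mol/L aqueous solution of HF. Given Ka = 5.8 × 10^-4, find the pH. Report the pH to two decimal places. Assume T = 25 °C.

pH = 2.77

HF ⇌ F- + H+
Ka = [H+]²/(0.00664 − [H+]) = 5.8 × 10^-4
[H+] is not negligible relative to C₀; solve [H+]² + 0.00058·[H+] − 3.85e-06 = 0.
[H+] = [−0.00058 + √(0.00058² + 1.54e-05)]/2 = 1.69 × 10^-3 M
pH = −log[H+] = −log(1.69 × 10^-3) = 2.77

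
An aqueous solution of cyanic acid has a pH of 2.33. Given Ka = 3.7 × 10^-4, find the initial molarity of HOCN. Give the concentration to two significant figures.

[H+] = 10^(-2.33) = 4.68 × 10^-3 M = x
Ka = x²/(C₀ − x) ⇒ C₀ = x + x²/Ka
C₀ = 4.68 × 10^-3 + (4.68 × 10^-3)²/(3.7 × 10^-4) = 6.39 × 10^-2 M

C₀ = 6.4 × 10^-2 M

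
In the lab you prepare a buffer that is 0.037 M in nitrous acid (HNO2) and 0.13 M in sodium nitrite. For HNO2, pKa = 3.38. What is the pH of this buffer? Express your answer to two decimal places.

pH = pKa + log([A⁻]/[HA]) = 3.38 + log(0.13/0.037)
pH = 3.38 + (+0.546) = 3.93

pH = 3.93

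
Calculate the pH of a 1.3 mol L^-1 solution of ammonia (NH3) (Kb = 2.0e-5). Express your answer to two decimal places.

pH = 11.71

NH3 + H2O ⇌ NH4+ + OH-
From the ICE table, Kb = [OH-]²/(1.3 − [OH-]) = 2.0 × 10^-5.
Assume [OH-] ≪ 1.3: [OH-] ≈ √(2.0 × 10^-5 × 1.3) = 5.10 × 10^-3 M
pOH = 2.29, so pH = 14.00 − pOH = 11.71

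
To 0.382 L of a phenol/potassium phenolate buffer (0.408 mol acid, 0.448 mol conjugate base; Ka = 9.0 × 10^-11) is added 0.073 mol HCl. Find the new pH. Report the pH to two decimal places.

pH = 9.94

After neutralization: n(C6H5OH) = 0.481 mol, n(C6H5O-) = 0.375 mol.
pKa = −log(9.0 × 10^-11) = 10.046
pH = pKa + log([A⁻]/[HA]) = 10.046 + log(0.375/0.481) = 10.046 -0.108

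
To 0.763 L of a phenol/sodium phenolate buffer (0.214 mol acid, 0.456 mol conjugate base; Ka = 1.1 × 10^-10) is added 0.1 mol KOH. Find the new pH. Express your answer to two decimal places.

After neutralization: n(C6H5OH) = 0.114 mol, n(C6H5O-) = 0.556 mol.
pKa = −log(1.1 × 10^-10) = 9.959
pH = pKa + log([A⁻]/[HA]) = 9.959 + log(0.556/0.114) = 9.959 +0.688

pH = 10.65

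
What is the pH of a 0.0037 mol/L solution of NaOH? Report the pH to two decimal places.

NaOH is a strong base; [OH-] = 0.0037 M.
pOH = -log(0.0037) = 2.43
pH = 14.00 - 2.43 = 11.57

pH = 11.57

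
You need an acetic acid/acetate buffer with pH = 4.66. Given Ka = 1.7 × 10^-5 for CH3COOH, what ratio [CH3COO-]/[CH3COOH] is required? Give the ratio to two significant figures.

ratio = 0.78

pKa = -log(1.7 × 10^-5) = 4.770
pH = pKa + log(r) ⇒ log(r) = 4.66 − 4.770 = -0.110
r = [CH3COO-]/[CH3COOH] = 10^(-0.110) = 0.776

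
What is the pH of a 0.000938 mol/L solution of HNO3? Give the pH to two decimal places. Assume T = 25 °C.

pH = 3.03

HNO3 is a strong acid and dissociates completely, so [H+] = 0.000938 M.
pH = -log(0.000938) = 3.03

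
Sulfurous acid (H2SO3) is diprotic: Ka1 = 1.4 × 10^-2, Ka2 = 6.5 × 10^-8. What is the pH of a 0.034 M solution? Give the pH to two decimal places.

pH = 1.80

Ka1 ≫ Ka2, so treat the first dissociation as the only significant source of H+.
Ka1 = x²/(0.034 − x) = 1.4 × 10^-2
Solving the quadratic: x = (−Ka1 + √(Ka1² + 4·Ka1·C₀))/2 = 1.59 × 10^-2 M
pH = −log(1.59 × 10^-2) = 1.80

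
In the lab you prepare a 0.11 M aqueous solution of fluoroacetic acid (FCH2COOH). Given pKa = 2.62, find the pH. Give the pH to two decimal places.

pH = 1.82

FCH2COOH ⇌ FCH2COO- + H+
Ka = 10^(−2.62) = 2.40 × 10^-3
Ka = x²/(0.11 − x) = 2.40 × 10^-3
x is not negligible relative to C₀; solve x² + 0.0024·x − 0.000264 = 0.
x = [−0.0024 + √(0.0024² + 0.00106)]/2 = 1.51 × 10^-2 M
pH = −log(1.51 × 10^-2) = 1.82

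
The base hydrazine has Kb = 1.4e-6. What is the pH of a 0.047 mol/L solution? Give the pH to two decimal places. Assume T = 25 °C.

pH = 10.41

N2H4 + H2O ⇌ N2H5+ + OH-
Kb = x²/(0.047 − x) = 1.4 × 10^-6
Since Kb ≪ C₀, x ≈ √(Kb·C₀) = 2.57 × 10^-4 M.
(x/C₀ = 0.55% < 5%, so the approximation holds.)
pOH = 3.59, so pH = 14.00 − pOH = 10.41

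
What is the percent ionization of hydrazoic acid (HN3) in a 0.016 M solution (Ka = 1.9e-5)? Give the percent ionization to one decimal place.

3.4%

HN3 ⇌ N3- + H+; let x = [H+] at equilibrium.
x ≈ √(Ka·C₀) = √(1.9 × 10^-5 × 0.016) = 5.51 × 10^-4 M
Fraction ionized = 5.51 × 10^-4 / 0.016 = 0.0344 → 3.4%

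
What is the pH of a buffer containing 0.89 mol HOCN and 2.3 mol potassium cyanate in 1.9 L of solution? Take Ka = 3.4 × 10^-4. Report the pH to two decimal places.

pKa = −log(3.4 × 10^-4) = 3.469
pH = pKa + log([A⁻]/[HA]) = 3.469 + log(2.3/0.89)
pH = 3.469 + (+0.412) = 3.88

pH = 3.88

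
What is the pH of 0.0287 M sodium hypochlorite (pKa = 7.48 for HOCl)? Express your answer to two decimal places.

pH = 9.97

OCl- is the conjugate base of the weak acid HOCl.
Ka = 10^(−7.48) = 3.31 × 10^-8
Kb = Kw/Ka = 1.0×10^-14 / 3.31 × 10^-8 = 3.02 × 10^-7
Kb = [OH-]²/(0.0287 − [OH-]) = 3.02 × 10^-7
Assume [OH-] ≪ 0.0287: [OH-] ≈ √(3.02 × 10^-7 × 0.0287) = 9.31 × 10^-5 M
pOH = −log(9.31 × 10^-5) = 4.03; pH = 14.00 − 4.03 = 9.97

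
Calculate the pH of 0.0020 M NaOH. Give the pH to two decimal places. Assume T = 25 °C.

pH = 11.30

NaOH is a strong base; [OH-] = 0.002 M.
pOH = -log(0.002) = 2.70
pH = 14.00 - 2.70 = 11.30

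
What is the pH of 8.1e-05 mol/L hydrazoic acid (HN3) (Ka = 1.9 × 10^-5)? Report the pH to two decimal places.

HN3 ⇌ N3- + H+
Ka = [H+]²/(8.1e-05 − [H+]) = 1.9 × 10^-5
Here C₀/Ka ≈ 4.26, so the small-[H+] approximation fails. Use the quadratic:
[H+] = (−Ka + √(Ka² + 4·Ka·C₀))/2 = 3.09 × 10^-5 M
pH = −log[H+] = −log(3.09 × 10^-5) = 4.51

pH = 4.51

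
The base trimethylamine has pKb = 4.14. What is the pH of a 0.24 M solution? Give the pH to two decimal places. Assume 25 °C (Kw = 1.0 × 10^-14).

(CH3)3N + H2O ⇌ (CH3)3NH+ + OH-
Kb = 10^(−4.14) = 7.24 × 10^-5
Kb = [OH-]²/(0.24 − [OH-]) = 7.24 × 10^-5
Since Kb ≪ C₀, [OH-] ≈ √(Kb·C₀) = 4.17 × 10^-3 M.
pOH = 2.38, so pH = 14.00 − pOH = 11.62

pH = 11.62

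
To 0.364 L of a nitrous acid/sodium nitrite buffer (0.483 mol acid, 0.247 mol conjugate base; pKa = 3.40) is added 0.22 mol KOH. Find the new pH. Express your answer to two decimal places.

After neutralization: n(HNO2) = 0.263 mol, n(NO2-) = 0.467 mol.
pH = pKa + log(n_NO2-/n_HNO2) = 3.40 + log(0.467/0.263) = 3.40 + (+0.249)

pH = 3.65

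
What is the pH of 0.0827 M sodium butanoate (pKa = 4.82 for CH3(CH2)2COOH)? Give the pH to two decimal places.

pH = 8.87

CH3(CH2)2COO- is the conjugate base of the weak acid CH3(CH2)2COOH.
Ka = 10^(−4.82) = 1.51 × 10^-5
Kb = Kw/Ka = 1.0×10^-14 / 1.51 × 10^-5 = 6.62 × 10^-10
Let x = [OH-] at equilibrium. Kb = x²/(0.0827 − x).
Since Kb ≪ C₀, x ≈ √(Kb·C₀) = 7.40 × 10^-6 M.
Check: 0.0089% ionized — well under 5%, approximation valid.
pOH = −log(7.40 × 10^-6) = 5.13; pH = 14.00 − 5.13 = 8.87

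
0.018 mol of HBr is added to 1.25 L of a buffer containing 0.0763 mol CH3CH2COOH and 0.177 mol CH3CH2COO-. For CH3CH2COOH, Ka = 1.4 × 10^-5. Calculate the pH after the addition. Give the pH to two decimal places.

Added H+ converts CH3CH2COO- to CH3CH2COOH: CH3CH2COOH → 0.0943 mol, CH3CH2COO- → 0.159 mol.
pKa = −log(1.4 × 10^-5) = 4.854
Henderson–Hasselbalch with mole ratio 0.159/0.0943: pH = 4.854 + (+0.227)

pH = 5.08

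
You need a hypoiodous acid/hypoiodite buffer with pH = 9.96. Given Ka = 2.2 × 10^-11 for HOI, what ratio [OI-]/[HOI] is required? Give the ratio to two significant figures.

pKa = -log(2.2 × 10^-11) = 10.658
pH = pKa + log(r) ⇒ log(r) = 9.96 − 10.658 = -0.698
r = [OI-]/[HOI] = 10^(-0.698) = 0.2

ratio = 0.20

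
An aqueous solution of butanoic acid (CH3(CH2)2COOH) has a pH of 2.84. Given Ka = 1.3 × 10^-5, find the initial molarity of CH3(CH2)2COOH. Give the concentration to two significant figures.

[H+] = 10^(-2.84) = 1.45 × 10^-3 M = x
Ka = x²/(C₀ − x) ⇒ C₀ = x + x²/Ka
C₀ = 1.45 × 10^-3 + (1.45 × 10^-3)²/(1.3 × 10^-5) = 1.63 × 10^-1 M

C₀ = 1.6 × 10^-1 M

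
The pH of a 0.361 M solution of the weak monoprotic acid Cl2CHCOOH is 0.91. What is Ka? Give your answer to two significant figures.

[H+] = 10^(-0.91) = 1.23 × 10^-1 M
At equilibrium [HA] = 0.361 − 1.23 × 10^-1 = 2.38 × 10^-1 M
Ka = [H+][A-]/[HA] = (1.23 × 10^-1)² / 2.38 × 10^-1 = 6.4 × 10^-2

Ka = 6.4 × 10^-2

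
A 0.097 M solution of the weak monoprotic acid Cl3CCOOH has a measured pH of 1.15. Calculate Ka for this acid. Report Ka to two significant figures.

Ka = 1.9 × 10^-1

[H+] = 10^(-1.15) = 7.08 × 10^-2 M
At equilibrium [HA] = 0.097 − 7.08 × 10^-2 = 2.62 × 10^-2 M
Ka = [H+][A-]/[HA] = (7.08 × 10^-2)² / 2.62 × 10^-2 = 1.9 × 10^-1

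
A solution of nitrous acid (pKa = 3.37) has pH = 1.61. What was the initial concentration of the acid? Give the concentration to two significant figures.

C₀ = 1.4 M

[H+] = 10^(-1.61) = 2.45 × 10^-2 M = x
Ka = 10^(−3.37) = 4.27 × 10^-4
Ka = x²/(C₀ − x) ⇒ C₀ = x + x²/Ka
C₀ = 2.45 × 10^-2 + (2.45 × 10^-2)²/(4.27 × 10^-4) = 1.43 M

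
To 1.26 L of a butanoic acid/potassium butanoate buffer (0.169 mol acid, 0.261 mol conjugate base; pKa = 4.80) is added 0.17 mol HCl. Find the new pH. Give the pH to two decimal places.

pH = 4.23

Added H+ converts CH3(CH2)2COO- to CH3(CH2)2COOH: CH3(CH2)2COOH → 0.339 mol, CH3(CH2)2COO- → 0.091 mol.
Henderson–Hasselbalch with mole ratio 0.091/0.339: pH = 4.80 + (-0.571)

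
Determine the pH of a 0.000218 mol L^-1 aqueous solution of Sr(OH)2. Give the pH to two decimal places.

pH = 10.64

Sr(OH)2 is a strong base (each formula unit releases 2 OH-); [OH-] = 0.000436 M.
pOH = -log(0.000436) = 3.36
pH = 14.00 - 3.36 = 10.64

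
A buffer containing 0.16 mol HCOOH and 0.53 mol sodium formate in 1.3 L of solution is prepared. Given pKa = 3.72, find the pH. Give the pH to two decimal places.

pH = 4.24

pH = pKa + log([A⁻]/[HA]) = 3.72 + log(0.53/0.16)
pH = 3.72 + (+0.520) = 4.24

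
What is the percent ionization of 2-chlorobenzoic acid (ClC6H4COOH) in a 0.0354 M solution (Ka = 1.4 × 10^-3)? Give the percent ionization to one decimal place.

ClC6H4COOH ⇌ ClC6H4COO- + H+; let x = [H+] at equilibrium.
Ka = x²/(C₀ − x); solving the quadratic gives x = 6.37 × 10^-3 M.
Fraction ionized = 6.37 × 10^-3 / 0.0354 = 0.1799 → 18.0%

18.0%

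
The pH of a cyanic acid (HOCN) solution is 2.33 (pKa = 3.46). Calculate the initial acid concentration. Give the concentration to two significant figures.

C₀ = 6.8 × 10^-2 M

[H+] = 10^(-2.33) = 4.68 × 10^-3 M = x
Ka = 10^(−3.46) = 3.47 × 10^-4
Ka = x²/(C₀ − x) ⇒ C₀ = x + x²/Ka
C₀ = 4.68 × 10^-3 + (4.68 × 10^-3)²/(3.47 × 10^-4) = 6.78 × 10^-2 M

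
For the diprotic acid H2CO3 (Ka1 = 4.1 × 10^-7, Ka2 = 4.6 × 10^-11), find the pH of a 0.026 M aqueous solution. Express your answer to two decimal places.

pH = 3.99

Ka1 ≫ Ka2, so treat the first dissociation as the only significant source of H+.
Ka1 = x²/(0.026 − x) = 4.1 × 10^-7
x ≈ √(4.1 × 10^-7 × 0.026) = 1.03 × 10^-4 M
pH = −log(1.03 × 10^-4) = 3.99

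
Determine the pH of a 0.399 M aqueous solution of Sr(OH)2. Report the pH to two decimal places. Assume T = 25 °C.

Sr(OH)2 is a strong base (each formula unit releases 2 OH-); [OH-] = 0.798 M.
pOH = -log(0.798) = 0.10
pH = 14.00 - 0.10 = 13.90

pH = 13.90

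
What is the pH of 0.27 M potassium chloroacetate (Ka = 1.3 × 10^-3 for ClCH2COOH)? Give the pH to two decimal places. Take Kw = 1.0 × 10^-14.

pH = 8.16

ClCH2COO- is the conjugate base of the weak acid ClCH2COOH.
Kb = Kw/Ka = 1.0×10^-14 / 1.3 × 10^-3 = 7.69 × 10^-12
Let x = [OH-] at equilibrium. Kb = x²/(0.27 − x).
Since Kb ≪ C₀, x ≈ √(Kb·C₀) = 1.44 × 10^-6 M.
pOH = −log(1.44 × 10^-6) = 5.84; pH = 14.00 − 5.84 = 8.16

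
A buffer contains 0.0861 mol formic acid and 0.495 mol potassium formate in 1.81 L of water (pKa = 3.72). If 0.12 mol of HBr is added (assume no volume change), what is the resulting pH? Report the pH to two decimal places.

pH = 3.98

Added H+ converts HCOO- to HCOOH: HCOOH → 0.206 mol, HCOO- → 0.375 mol.
pH = pKa + log(n_HCOO-/n_HCOOH) = 3.72 + log(0.375/0.206) = 3.72 + (+0.260)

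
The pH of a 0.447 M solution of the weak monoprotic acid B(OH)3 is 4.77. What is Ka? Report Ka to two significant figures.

Ka = 6.5 × 10^-10

[H+] = 10^(-4.77) = 1.70 × 10^-5 M
At equilibrium [HA] = 0.447 − 1.70 × 10^-5 = 4.47 × 10^-1 M
Ka = [H+][A-]/[HA] = (1.70 × 10^-5)² / 4.47 × 10^-1 = 6.5 × 10^-10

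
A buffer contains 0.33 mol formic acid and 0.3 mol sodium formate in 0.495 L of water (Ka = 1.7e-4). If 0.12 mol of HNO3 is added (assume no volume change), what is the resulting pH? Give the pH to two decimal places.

pH = 3.37

After neutralization: n(HCOOH) = 0.45 mol, n(HCOO-) = 0.18 mol.
pKa = −log(1.7 × 10^-4) = 3.770
pH = pKa + log([A⁻]/[HA]) = 3.770 + log(0.18/0.45) = 3.770 -0.398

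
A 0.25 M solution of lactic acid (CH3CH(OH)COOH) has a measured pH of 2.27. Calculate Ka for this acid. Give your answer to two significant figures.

[H+] = 10^(-2.27) = 5.37 × 10^-3 M
At equilibrium [HA] = 0.25 − 5.37 × 10^-3 = 2.45 × 10^-1 M
Ka = [H+][A-]/[HA] = (5.37 × 10^-3)² / 2.45 × 10^-1 = 1.2 × 10^-4

Ka = 1.2 × 10^-4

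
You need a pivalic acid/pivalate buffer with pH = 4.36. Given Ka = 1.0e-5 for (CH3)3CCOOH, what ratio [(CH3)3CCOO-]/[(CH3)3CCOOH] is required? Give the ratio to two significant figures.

ratio = 0.23

pKa = -log(1.0 × 10^-5) = 5.000
pH = pKa + log(r) ⇒ log(r) = 4.36 − 5.000 = -0.640
r = [(CH3)3CCOO-]/[(CH3)3CCOOH] = 10^(-0.640) = 0.229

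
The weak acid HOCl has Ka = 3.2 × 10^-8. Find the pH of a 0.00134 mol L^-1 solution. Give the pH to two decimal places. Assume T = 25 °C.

HOCl ⇌ OCl- + H+
From the ICE table, Ka = x²/(0.00134 − x) = 3.2 × 10^-8.
Since Ka ≪ C₀, x ≈ √(Ka·C₀) = 6.55 × 10^-6 M.
pH = −log(6.55 × 10^-6) = 5.18

pH = 5.18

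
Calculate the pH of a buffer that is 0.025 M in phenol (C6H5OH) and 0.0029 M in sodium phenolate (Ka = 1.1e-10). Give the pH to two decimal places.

pKa = −log(1.1 × 10^-10) = 9.959
Henderson–Hasselbalch: pH = pKa + log([C6H5O-]/[C6H5OH]) = 9.959 + log(0.0029/0.025)
pH = 9.959 + (-0.936) = 9.02

pH = 9.02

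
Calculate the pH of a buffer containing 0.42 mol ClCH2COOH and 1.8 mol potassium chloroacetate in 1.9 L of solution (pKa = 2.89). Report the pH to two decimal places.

pH = 3.52

Henderson–Hasselbalch: pH = pKa + log([ClCH2COO-]/[ClCH2COOH]) = 2.89 + log(1.8/0.42)
pH = 2.89 + (+0.632) = 3.52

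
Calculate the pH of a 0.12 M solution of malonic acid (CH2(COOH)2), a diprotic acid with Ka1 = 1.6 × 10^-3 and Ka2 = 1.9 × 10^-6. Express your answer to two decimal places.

Ka1 ≫ Ka2, so treat the first dissociation as the only significant source of H+.
Ka1 = x²/(0.12 − x) = 1.6 × 10^-3
Solving the quadratic: x = (−Ka1 + √(Ka1² + 4·Ka1·C₀))/2 = 1.31 × 10^-2 M
pH = −log(1.31 × 10^-2) = 1.88

pH = 1.88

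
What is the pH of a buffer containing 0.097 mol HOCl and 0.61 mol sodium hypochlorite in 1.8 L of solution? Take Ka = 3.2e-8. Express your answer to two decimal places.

pKa = −log(3.2 × 10^-8) = 7.495
pH = pKa + log([A⁻]/[HA]) = 7.495 + log(0.61/0.097)
pH = 7.495 + (+0.799) = 8.29

pH = 8.29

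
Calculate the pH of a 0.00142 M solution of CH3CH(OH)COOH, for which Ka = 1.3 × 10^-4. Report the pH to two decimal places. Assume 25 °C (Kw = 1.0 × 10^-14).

CH3CH(OH)COOH ⇌ CH3CH(OH)COO- + H+
From the ICE table, Ka = [H+]²/(0.00142 − [H+]) = 1.3 × 10^-4.
The 5% rule fails; solving [H+]² + Ka·[H+] − Ka·C₀ = 0 exactly:
[H+] = (−Ka + √(Ka² + 4·Ka·C₀))/2 = 3.70 × 10^-4 M
pH = −log[H+] = −log(3.70 × 10^-4) = 3.43

pH = 3.43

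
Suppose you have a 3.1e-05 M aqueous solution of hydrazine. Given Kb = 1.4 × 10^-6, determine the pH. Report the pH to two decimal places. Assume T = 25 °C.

pH = 8.77

N2H4 + H2O ⇌ N2H5+ + OH-
Kb = [OH-]²/(3.1e-05 − [OH-]) = 1.4 × 10^-6
Here C₀/Kb ≈ 22.1, so the small-[OH-] approximation fails. Use the quadratic:
[OH-] = (−Kb + √(Kb² + 4·Kb·C₀))/2 = 5.92 × 10^-6 M
pOH = −log(5.92 × 10^-6) = 5.23; pH = 14.00 − 5.23 = 8.77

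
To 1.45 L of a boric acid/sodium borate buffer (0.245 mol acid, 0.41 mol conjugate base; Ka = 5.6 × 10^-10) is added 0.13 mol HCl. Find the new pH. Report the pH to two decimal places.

After neutralization: n(B(OH)3) = 0.375 mol, n(B(OH)4-) = 0.28 mol.
pKa = −log(5.6 × 10^-10) = 9.252
pH = pKa + log([A⁻]/[HA]) = 9.252 + log(0.28/0.375) = 9.252 -0.127

pH = 9.12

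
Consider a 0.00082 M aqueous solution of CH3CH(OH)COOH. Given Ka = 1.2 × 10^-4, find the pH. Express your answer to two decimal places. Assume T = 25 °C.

pH = 3.59

CH3CH(OH)COOH ⇌ CH3CH(OH)COO- + H+
Ka = [H+]²/(0.00082 − [H+]) = 1.2 × 10^-4
The 5% rule fails; solving [H+]² + Ka·[H+] − Ka·C₀ = 0 exactly:
[H+] = (−Ka + √(Ka² + 4·Ka·C₀))/2 = 2.59 × 10^-4 M
pH = −log(2.59 × 10^-4) = 3.59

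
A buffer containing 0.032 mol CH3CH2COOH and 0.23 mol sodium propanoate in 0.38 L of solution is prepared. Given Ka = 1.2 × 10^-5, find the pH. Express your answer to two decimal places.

pKa = −log(1.2 × 10^-5) = 4.921
Henderson–Hasselbalch: pH = pKa + log([CH3CH2COO-]/[CH3CH2COOH]) = 4.921 + log(0.23/0.032)
pH = 4.921 + (+0.857) = 5.78

pH = 5.78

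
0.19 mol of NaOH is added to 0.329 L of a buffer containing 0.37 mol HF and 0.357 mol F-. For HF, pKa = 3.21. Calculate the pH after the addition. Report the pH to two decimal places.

pH = 3.69

OH- converts HF to F-: HF → 0.18 mol, F- → 0.547 mol.
pH = pKa + log(n_F-/n_HF) = 3.21 + log(0.547/0.18) = 3.21 + (+0.483)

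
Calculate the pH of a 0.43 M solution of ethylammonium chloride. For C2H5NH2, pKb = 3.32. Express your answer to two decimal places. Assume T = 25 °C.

C2H5NH3+ is the conjugate acid of the weak base C2H5NH2.
Kb = 10^(−3.32) = 4.79 × 10^-4
Ka = Kw/Kb = 1.0×10^-14 / 4.79 × 10^-4 = 2.09 × 10^-11
Ka = x²/(0.43 − x) = 2.09 × 10^-11
Since Ka ≪ C₀, x ≈ √(Ka·C₀) = 3.00 × 10^-6 M.
Check: 0.0007% ionized — well under 5%, approximation valid.
pH = −log(3.00 × 10^-6) = 5.52

pH = 5.52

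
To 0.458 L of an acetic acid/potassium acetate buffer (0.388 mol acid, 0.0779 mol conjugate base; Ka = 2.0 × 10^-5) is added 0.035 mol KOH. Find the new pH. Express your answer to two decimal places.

pH = 4.20

OH- converts CH3COOH to CH3COO-: CH3COOH → 0.353 mol, CH3COO- → 0.113 mol.
pKa = −log(2.0 × 10^-5) = 4.699
pH = pKa + log(n_CH3COO-/n_CH3COOH) = 4.699 + log(0.113/0.353) = 4.699 + (-0.495)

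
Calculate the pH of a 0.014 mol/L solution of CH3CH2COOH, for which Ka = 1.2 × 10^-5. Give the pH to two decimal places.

pH = 3.39

CH3CH2COOH ⇌ CH3CH2COO- + H+
From the ICE table, Ka = x²/(0.014 − x) = 1.2 × 10^-5.
Neglecting x in the denominator: x = √(1.2 × 10^-5 × 0.014) = 4.10 × 10^-4 M
Check: 2.9% ionized — well under 5%, approximation valid.
pH = −log(4.10 × 10^-4) = 3.39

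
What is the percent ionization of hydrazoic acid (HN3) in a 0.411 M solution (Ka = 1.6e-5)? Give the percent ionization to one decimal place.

HN3 ⇌ N3- + H+; let x = [H+] at equilibrium.
x ≈ √(Ka·C₀) = √(1.6 × 10^-5 × 0.411) = 2.56 × 10^-3 M
Fraction ionized = 2.56 × 10^-3 / 0.411 = 0.0062 → 0.6%

0.6%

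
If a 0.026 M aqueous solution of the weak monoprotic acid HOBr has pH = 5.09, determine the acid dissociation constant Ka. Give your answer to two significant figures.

[H+] = 10^(-5.09) = 8.13 × 10^-6 M
At equilibrium [HA] = 0.026 − 8.13 × 10^-6 = 2.60 × 10^-2 M
Ka = [H+][A-]/[HA] = (8.13 × 10^-6)² / 2.60 × 10^-2 = 2.5 × 10^-9

Ka = 2.5 × 10^-9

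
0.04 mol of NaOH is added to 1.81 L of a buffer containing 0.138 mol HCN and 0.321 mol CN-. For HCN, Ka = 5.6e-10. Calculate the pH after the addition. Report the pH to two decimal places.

pH = 9.82

After neutralization: n(HCN) = 0.098 mol, n(CN-) = 0.361 mol.
pKa = −log(5.6 × 10^-10) = 9.252
Henderson–Hasselbalch with mole ratio 0.361/0.098: pH = 9.252 + (+0.566)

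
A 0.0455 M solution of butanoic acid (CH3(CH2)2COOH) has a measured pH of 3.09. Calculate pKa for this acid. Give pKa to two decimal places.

pKa = 4.83

[H+] = 10^(-3.09) = 8.13 × 10^-4 M
At equilibrium [HA] = 0.0455 − 8.13 × 10^-4 = 4.47 × 10^-2 M
Ka = [H+][A-]/[HA] = (8.13 × 10^-4)² / 4.47 × 10^-2 = 1.48 × 10^-5
pKa = -log(1.48 × 10^-5) = 4.83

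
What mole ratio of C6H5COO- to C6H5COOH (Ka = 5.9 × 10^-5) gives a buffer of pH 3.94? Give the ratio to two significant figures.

ratio = 0.51

pKa = -log(5.9 × 10^-5) = 4.229
pH = pKa + log(r) ⇒ log(r) = 3.94 − 4.229 = -0.289
r = [C6H5COO-]/[C6H5COOH] = 10^(-0.289) = 0.514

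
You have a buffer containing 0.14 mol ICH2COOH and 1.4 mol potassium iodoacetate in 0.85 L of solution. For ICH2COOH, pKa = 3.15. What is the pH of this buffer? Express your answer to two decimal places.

Henderson–Hasselbalch: pH = pKa + log([ICH2COO-]/[ICH2COOH]) = 3.15 + log(1.4/0.14)
pH = 3.15 + (+1.000) = 4.15

pH = 4.15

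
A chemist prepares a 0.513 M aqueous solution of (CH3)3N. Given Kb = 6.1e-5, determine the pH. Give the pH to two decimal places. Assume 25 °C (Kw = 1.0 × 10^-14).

(CH3)3N + H2O ⇌ (CH3)3NH+ + OH-
Kb = [OH-]²/(0.513 − [OH-]) = 6.1 × 10^-5
Assume [OH-] ≪ 0.513: [OH-] ≈ √(6.1 × 10^-5 × 0.513) = 5.59 × 10^-3 M
Check: 1.1% ionized — well under 5%, approximation valid.
pOH = −log(5.59 × 10^-3) = 2.25; pH = 14.00 − 2.25 = 11.75

pH = 11.75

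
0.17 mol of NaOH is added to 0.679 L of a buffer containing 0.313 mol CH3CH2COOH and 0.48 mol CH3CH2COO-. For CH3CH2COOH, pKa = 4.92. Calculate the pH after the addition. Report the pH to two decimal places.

After neutralization: n(CH3CH2COOH) = 0.143 mol, n(CH3CH2COO-) = 0.65 mol.
Henderson–Hasselbalch with mole ratio 0.65/0.143: pH = 4.92 + (+0.658)

pH = 5.58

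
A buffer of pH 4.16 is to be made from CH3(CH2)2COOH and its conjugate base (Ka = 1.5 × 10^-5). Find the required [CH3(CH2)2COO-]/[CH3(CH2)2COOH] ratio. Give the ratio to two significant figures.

ratio = 0.22

pKa = -log(1.5 × 10^-5) = 4.824
pH = pKa + log(r) ⇒ log(r) = 4.16 − 4.824 = -0.664
r = [CH3(CH2)2COO-]/[CH3(CH2)2COOH] = 10^(-0.664) = 0.217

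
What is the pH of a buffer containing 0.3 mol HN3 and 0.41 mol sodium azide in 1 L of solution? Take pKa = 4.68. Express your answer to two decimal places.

Henderson–Hasselbalch: pH = pKa + log([N3-]/[HN3]) = 4.68 + log(0.41/0.3)
pH = 4.68 + (+0.136) = 4.82

pH = 4.82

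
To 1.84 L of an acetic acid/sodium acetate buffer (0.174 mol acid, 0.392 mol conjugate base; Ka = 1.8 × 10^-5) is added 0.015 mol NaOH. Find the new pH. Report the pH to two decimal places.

OH- converts CH3COOH to CH3COO-: CH3COOH → 0.159 mol, CH3COO- → 0.407 mol.
pKa = −log(1.8 × 10^-5) = 4.745
pH = pKa + log([A⁻]/[HA]) = 4.745 + log(0.407/0.159) = 4.745 +0.408

pH = 5.15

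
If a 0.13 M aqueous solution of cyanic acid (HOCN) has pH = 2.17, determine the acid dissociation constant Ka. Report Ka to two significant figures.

Ka = 3.7 × 10^-4

[H+] = 10^(-2.17) = 6.76 × 10^-3 M
At equilibrium [HA] = 0.13 − 6.76 × 10^-3 = 1.23 × 10^-1 M
Ka = [H+][A-]/[HA] = (6.76 × 10^-3)² / 1.23 × 10^-1 = 3.7 × 10^-4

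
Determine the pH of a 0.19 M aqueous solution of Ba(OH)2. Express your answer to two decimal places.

Ba(OH)2 is a strong base (each formula unit releases 2 OH-); [OH-] = 0.38 M.
pOH = -log(0.38) = 0.42
pH = 14.00 - 0.42 = 13.58

pH = 13.58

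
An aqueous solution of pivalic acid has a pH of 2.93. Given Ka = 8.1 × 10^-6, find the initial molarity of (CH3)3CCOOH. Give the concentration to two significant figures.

C₀ = 1.7 × 10^-1 M

[H+] = 10^(-2.93) = 1.17 × 10^-3 M = x
Ka = x²/(C₀ − x) ⇒ C₀ = x + x²/Ka
C₀ = 1.17 × 10^-3 + (1.17 × 10^-3)²/(8.1 × 10^-6) = 1.70 × 10^-1 M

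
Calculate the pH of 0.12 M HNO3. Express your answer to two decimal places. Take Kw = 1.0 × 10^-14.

pH = 0.92

HNO3 is a strong acid and dissociates completely, so [H+] = 0.12 M.
pH = -log(0.12) = 0.92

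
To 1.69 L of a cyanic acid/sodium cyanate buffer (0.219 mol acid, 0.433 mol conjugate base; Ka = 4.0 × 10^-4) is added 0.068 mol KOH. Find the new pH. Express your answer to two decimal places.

pH = 3.92

After neutralization: n(HOCN) = 0.151 mol, n(OCN-) = 0.501 mol.
pKa = −log(4.0 × 10^-4) = 3.398
pH = pKa + log([A⁻]/[HA]) = 3.398 + log(0.501/0.151) = 3.398 +0.521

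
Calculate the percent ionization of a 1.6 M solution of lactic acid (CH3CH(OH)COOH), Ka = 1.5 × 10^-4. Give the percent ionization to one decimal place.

CH3CH(OH)COOH ⇌ CH3CH(OH)COO- + H+; let x = [H+] at equilibrium.
x ≈ √(Ka·C₀) = √(1.5 × 10^-4 × 1.6) = 1.55 × 10^-2 M
% ionization = x/C₀ × 100% = 1.55 × 10^-2/1.6 × 100% = 1.0%

1.0%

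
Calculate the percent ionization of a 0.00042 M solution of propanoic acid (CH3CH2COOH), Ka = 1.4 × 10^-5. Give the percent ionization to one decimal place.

CH3CH2COOH ⇌ CH3CH2COO- + H+; let x = [H+] at equilibrium.
Solve x² + 1.4e-05x − 5.88e-09 = 0 → x = 7.00 × 10^-5 M
Fraction ionized = 7.00 × 10^-5 / 0.00042 = 0.1667 → 16.7%

16.7%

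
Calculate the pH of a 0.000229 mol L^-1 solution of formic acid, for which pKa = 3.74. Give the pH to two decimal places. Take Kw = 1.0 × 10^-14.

pH = 3.88

HCOOH ⇌ HCOO- + H+
Ka = 10^(−3.74) = 1.82 × 10^-4
Ka = [H+]²/(0.000229 − [H+]) = 1.82 × 10^-4
The 5% rule fails; solving [H+]² + Ka·[H+] − Ka·C₀ = 0 exactly:
[H+] = (−Ka + √(Ka² + 4·Ka·C₀))/2 = 1.33 × 10^-4 M
pH = −log(1.33 × 10^-4) = 3.88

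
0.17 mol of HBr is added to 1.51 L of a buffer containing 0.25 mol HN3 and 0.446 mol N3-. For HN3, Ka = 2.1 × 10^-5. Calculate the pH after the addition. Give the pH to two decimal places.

pH = 4.50

After neutralization: n(HN3) = 0.42 mol, n(N3-) = 0.276 mol.
pKa = −log(2.1 × 10^-5) = 4.678
pH = pKa + log([A⁻]/[HA]) = 4.678 + log(0.276/0.42) = 4.678 -0.182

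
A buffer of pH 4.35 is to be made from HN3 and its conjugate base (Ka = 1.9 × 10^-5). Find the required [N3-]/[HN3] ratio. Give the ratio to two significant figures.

ratio = 0.43

pKa = -log(1.9 × 10^-5) = 4.721
pH = pKa + log(r) ⇒ log(r) = 4.35 − 4.721 = -0.371
r = [N3-]/[HN3] = 10^(-0.371) = 0.426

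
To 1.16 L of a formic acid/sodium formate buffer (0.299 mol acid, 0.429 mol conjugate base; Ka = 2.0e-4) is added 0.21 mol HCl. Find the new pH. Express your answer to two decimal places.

Added H+ converts HCOO- to HCOOH: HCOOH → 0.509 mol, HCOO- → 0.219 mol.
pKa = −log(2.0 × 10^-4) = 3.699
pH = pKa + log(n_HCOO-/n_HCOOH) = 3.699 + log(0.219/0.509) = 3.699 + (-0.366)

pH = 3.33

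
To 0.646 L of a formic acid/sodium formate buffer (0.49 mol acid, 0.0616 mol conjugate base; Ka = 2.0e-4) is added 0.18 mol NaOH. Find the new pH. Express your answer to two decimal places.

pH = 3.59

OH- converts HCOOH to HCOO-: HCOOH → 0.31 mol, HCOO- → 0.242 mol.
pKa = −log(2.0 × 10^-4) = 3.699
pH = pKa + log(n_HCOO-/n_HCOOH) = 3.699 + log(0.242/0.31) = 3.699 + (-0.108)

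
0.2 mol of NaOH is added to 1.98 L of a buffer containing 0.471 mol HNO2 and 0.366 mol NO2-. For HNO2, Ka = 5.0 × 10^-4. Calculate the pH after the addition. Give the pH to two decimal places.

pH = 3.62

After neutralization: n(HNO2) = 0.271 mol, n(NO2-) = 0.566 mol.
pKa = −log(5.0 × 10^-4) = 3.301
pH = pKa + log([A⁻]/[HA]) = 3.301 + log(0.566/0.271) = 3.301 +0.320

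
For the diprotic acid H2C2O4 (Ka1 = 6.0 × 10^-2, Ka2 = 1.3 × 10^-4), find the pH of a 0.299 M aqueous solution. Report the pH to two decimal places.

Since Ka1 ≫ Ka2, the first ionization dominates [H+].
Ka1 = x²/(0.299 − x) = 6.0 × 10^-2
Solving the quadratic: x = (−Ka1 + √(Ka1² + 4·Ka1·C₀))/2 = 1.07 × 10^-1 M
pH = −log(1.07 × 10^-1) = 0.97

pH = 0.97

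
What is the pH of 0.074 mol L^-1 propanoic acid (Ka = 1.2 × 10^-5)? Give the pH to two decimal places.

CH3CH2COOH ⇌ CH3CH2COO- + H+
From the ICE table, Ka = [H+]²/(0.074 − [H+]) = 1.2 × 10^-5.
Assume [H+] ≪ 0.074: [H+] ≈ √(1.2 × 10^-5 × 0.074) = 9.42 × 10^-4 M
pH = −log(9.42 × 10^-4) = 3.03

pH = 3.03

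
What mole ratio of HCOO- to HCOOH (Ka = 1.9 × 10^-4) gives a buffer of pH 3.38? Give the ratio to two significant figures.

pKa = -log(1.9 × 10^-4) = 3.721
pH = pKa + log(r) ⇒ log(r) = 3.38 − 3.721 = -0.341
r = [HCOO-]/[HCOOH] = 10^(-0.341) = 0.456

ratio = 0.46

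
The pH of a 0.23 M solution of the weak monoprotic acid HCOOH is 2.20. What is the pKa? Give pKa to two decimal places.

pKa = 3.75

[H+] = 10^(-2.20) = 6.31 × 10^-3 M
At equilibrium [HA] = 0.23 − 6.31 × 10^-3 = 2.24 × 10^-1 M
Ka = [H+][A-]/[HA] = (6.31 × 10^-3)² / 2.24 × 10^-1 = 1.78 × 10^-4
pKa = -log(1.78 × 10^-4) = 3.75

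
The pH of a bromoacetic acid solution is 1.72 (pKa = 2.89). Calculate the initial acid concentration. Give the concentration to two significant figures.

[H+] = 10^(-1.72) = 1.91 × 10^-2 M = x
Ka = 10^(−2.89) = 1.29 × 10^-3
Ka = x²/(C₀ − x) ⇒ C₀ = x + x²/Ka
C₀ = 1.91 × 10^-2 + (1.91 × 10^-2)²/(1.29 × 10^-3) = 3.02 × 10^-1 M

C₀ = 3.0 × 10^-1 M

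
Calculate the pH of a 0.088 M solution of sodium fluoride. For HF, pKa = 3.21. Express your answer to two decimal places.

F- is the conjugate base of the weak acid HF.
Ka = 10^(−3.21) = 6.17 × 10^-4
Kb = Kw/Ka = 1.0×10^-14 / 6.17 × 10^-4 = 1.62 × 10^-11
Kb = [OH-]²/(0.088 − [OH-]) = 1.62 × 10^-11
Since Kb ≪ C₀, [OH-] ≈ √(Kb·C₀) = 1.19 × 10^-6 M.
([OH-]/C₀ = 0.0014% < 5%, so the approximation holds.)
pOH = 5.92, so pH = 14.00 − pOH = 8.08

pH = 8.08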